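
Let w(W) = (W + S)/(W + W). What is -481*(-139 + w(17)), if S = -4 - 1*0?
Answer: 2266953/34 ≈ 66675.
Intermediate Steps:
S = -4 (S = -4 + 0 = -4)
w(W) = (-4 + W)/(2*W) (w(W) = (W - 4)/(W + W) = (-4 + W)/((2*W)) = (-4 + W)*(1/(2*W)) = (-4 + W)/(2*W))
-481*(-139 + w(17)) = -481*(-139 + (½)*(-4 + 17)/17) = -481*(-139 + (½)*(1/17)*13) = -481*(-139 + 13/34) = -481*(-4713/34) = 2266953/34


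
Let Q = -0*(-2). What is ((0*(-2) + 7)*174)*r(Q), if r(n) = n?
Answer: 0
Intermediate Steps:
Q = 0 (Q = -1*0 = 0)
((0*(-2) + 7)*174)*r(Q) = ((0*(-2) + 7)*174)*0 = ((0 + 7)*174)*0 = (7*174)*0 = 1218*0 = 0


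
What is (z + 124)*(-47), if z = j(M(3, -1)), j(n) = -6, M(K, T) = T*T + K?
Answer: -5546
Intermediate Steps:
M(K, T) = K + T² (M(K, T) = T² + K = K + T²)
z = -6
(z + 124)*(-47) = (-6 + 124)*(-47) = 118*(-47) = -5546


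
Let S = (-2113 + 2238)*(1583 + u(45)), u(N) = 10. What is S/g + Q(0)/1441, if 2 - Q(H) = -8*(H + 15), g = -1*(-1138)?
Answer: 287077961/1639858 ≈ 175.06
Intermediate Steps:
g = 1138
Q(H) = 122 + 8*H (Q(H) = 2 - (-8)*(H + 15) = 2 - (-8)*(15 + H) = 2 - (-120 - 8*H) = 2 + (120 + 8*H) = 122 + 8*H)
S = 199125 (S = (-2113 + 2238)*(1583 + 10) = 125*1593 = 199125)
S/g + Q(0)/1441 = 199125/1138 + (122 + 8*0)/1441 = 199125*(1/1138) + (122 + 0)*(1/1441) = 199125/1138 + 122*(1/1441) = 199125/1138 + 122/1441 = 287077961/1639858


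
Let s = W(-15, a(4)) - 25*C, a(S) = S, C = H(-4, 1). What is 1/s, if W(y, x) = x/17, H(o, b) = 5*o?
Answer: 17/8504 ≈ 0.0019991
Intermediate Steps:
C = -20 (C = 5*(-4) = -20)
W(y, x) = x/17 (W(y, x) = x*(1/17) = x/17)
s = 8504/17 (s = (1/17)*4 - 25*(-20) = 4/17 + 500 = 8504/17 ≈ 500.24)
1/s = 1/(8504/17) = 17/8504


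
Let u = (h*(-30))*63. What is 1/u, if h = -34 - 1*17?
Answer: 1/96390 ≈ 1.0375e-5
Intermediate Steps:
h = -51 (h = -34 - 17 = -51)
u = 96390 (u = -51*(-30)*63 = 1530*63 = 96390)
1/u = 1/96390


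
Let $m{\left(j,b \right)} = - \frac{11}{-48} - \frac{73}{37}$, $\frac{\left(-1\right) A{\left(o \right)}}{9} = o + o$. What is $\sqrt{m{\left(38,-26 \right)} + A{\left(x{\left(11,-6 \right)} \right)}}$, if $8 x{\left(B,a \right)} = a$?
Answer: $\frac{\sqrt{2317569}}{444} \approx 3.4287$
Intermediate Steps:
$x{\left(B,a \right)} = \frac{a}{8}$
$A{\left(o \right)} = - 18 o$ ($A{\left(o \right)} = - 9 \left(o + o\right) = - 9 \cdot 2 o = - 18 o$)
$m{\left(j,b \right)} = - \frac{3097}{1776}$ ($m{\left(j,b \right)} = \left(-11\right) \left(- \frac{1}{48}\right) - \frac{73}{37} = \frac{11}{48} - \frac{73}{37} = - \frac{3097}{1776}$)
$\sqrt{m{\left(38,-26 \right)} + A{\left(x{\left(11,-6 \right)} \right)}} = \sqrt{- \frac{3097}{1776} - 18 \cdot \frac{1}{8} \left(-6\right)} = \sqrt{- \frac{3097}{1776} - - \frac{27}{2}} = \sqrt{- \frac{3097}{1776} + \frac{27}{2}} = \sqrt{\frac{20879}{1776}} = \frac{\sqrt{2317569}}{444}$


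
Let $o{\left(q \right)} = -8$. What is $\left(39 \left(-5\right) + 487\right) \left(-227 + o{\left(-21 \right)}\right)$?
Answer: $-68620$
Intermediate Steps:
$\left(39 \left(-5\right) + 487\right) \left(-227 + o{\left(-21 \right)}\right) = \left(39 \left(-5\right) + 487\right) \left(-227 - 8\right) = \left(-195 + 487\right) \left(-235\right) = 292 \left(-235\right) = -68620$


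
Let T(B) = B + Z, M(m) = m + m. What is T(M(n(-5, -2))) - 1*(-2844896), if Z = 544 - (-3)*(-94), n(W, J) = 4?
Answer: 2845166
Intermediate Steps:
Z = 262 (Z = 544 - 1*282 = 544 - 282 = 262)
M(m) = 2*m
T(B) = 262 + B (T(B) = B + 262 = 262 + B)
T(M(n(-5, -2))) - 1*(-2844896) = (262 + 2*4) - 1*(-2844896) = (262 + 8) + 2844896 = 270 + 2844896 = 2845166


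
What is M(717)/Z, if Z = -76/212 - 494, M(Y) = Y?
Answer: -38001/26201 ≈ -1.4504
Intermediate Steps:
Z = -26201/53 (Z = -76*1/212 - 494 = -19/53 - 494 = -26201/53 ≈ -494.36)
M(717)/Z = 717/(-26201/53) = 717*(-53/26201) = -38001/26201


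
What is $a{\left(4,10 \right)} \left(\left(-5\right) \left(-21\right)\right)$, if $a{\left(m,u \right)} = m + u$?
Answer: $1470$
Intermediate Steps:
$a{\left(4,10 \right)} \left(\left(-5\right) \left(-21\right)\right) = \left(4 + 10\right) \left(\left(-5\right) \left(-21\right)\right) = 14 \cdot 105 = 1470$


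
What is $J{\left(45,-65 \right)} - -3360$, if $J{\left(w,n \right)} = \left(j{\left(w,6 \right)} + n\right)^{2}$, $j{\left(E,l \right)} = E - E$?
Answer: $7585$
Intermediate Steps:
$j{\left(E,l \right)} = 0$
$J{\left(w,n \right)} = n^{2}$ ($J{\left(w,n \right)} = \left(0 + n\right)^{2} = n^{2}$)
$J{\left(45,-65 \right)} - -3360 = \left(-65\right)^{2} - -3360 = 4225 + 3360 = 7585$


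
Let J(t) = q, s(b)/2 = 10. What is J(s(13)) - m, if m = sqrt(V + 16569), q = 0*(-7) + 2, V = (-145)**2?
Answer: 2 - sqrt(37594) ≈ -191.89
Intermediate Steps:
V = 21025
q = 2 (q = 0 + 2 = 2)
s(b) = 20 (s(b) = 2*10 = 20)
J(t) = 2
m = sqrt(37594) (m = sqrt(21025 + 16569) = sqrt(37594) ≈ 193.89)
J(s(13)) - m = 2 - sqrt(37594)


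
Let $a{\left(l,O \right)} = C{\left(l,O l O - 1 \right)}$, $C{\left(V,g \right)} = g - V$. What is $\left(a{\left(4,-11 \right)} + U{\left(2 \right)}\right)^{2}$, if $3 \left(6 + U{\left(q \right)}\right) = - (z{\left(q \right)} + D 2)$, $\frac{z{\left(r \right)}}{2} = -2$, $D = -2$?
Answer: $\frac{2036329}{9} \approx 2.2626 \cdot 10^{5}$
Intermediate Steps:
$z{\left(r \right)} = -4$ ($z{\left(r \right)} = 2 \left(-2\right) = -4$)
$a{\left(l,O \right)} = -1 - l + l O^{2}$ ($a{\left(l,O \right)} = \left(O l O - 1\right) - l = \left(l O^{2} - 1\right) - l = \left(-1 + l O^{2}\right) - l = -1 - l + l O^{2}$)
$U{\left(q \right)} = - \frac{10}{3}$ ($U{\left(q \right)} = -6 + \frac{\left(-1\right) \left(-4 - 4\right)}{3} = -6 + \frac{\left(-1\right) \left(-8\right)}{3} = -6 + \frac{1}{3} \cdot 8 = -6 + \frac{8}{3} = - \frac{10}{3}$)
$\left(a{\left(4,-11 \right)} + U{\left(2 \right)}\right)^{2} = \left(\left(-1 - 4 + 4 \left(-11\right)^{2}\right) - \frac{10}{3}\right)^{2} = \left(\left(-1 - 4 + 4 \cdot 121\right) - \frac{10}{3}\right)^{2} = \left(\left(-1 - 4 + 484\right) - \frac{10}{3}\right)^{2} = \left(479 - \frac{10}{3}\right)^{2} = \left(\frac{1427}{3}\right)^{2} = \frac{2036329}{9}$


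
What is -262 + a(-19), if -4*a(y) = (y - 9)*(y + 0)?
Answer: -395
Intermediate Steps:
a(y) = -y*(-9 + y)/4 (a(y) = -(y - 9)*(y + 0)/4 = -(-9 + y)*y/4 = -y*(-9 + y)/4)
-262 + a(-19) = -262 + (¼)*(-19)*(9 - 1*(-19)) = -262 + (¼)*(-19)*(9 + 19) = -262 + (¼)*(-19)*28 = -262 - 133 = -395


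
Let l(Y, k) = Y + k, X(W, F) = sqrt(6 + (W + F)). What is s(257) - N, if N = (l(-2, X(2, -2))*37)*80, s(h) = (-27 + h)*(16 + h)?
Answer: 68710 - 2960*sqrt(6) ≈ 61460.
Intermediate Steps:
X(W, F) = sqrt(6 + F + W) (X(W, F) = sqrt(6 + (F + W)) = sqrt(6 + F + W))
N = -5920 + 2960*sqrt(6) (N = ((-2 + sqrt(6 - 2 + 2))*37)*80 = ((-2 + sqrt(6))*37)*80 = (-74 + 37*sqrt(6))*80 = -5920 + 2960*sqrt(6) ≈ 1330.5)
s(257) - N = (-432 + 257**2 - 11*257) - (-5920 + 2960*sqrt(6)) = (-432 + 66049 - 2827) + (5920 - 2960*sqrt(6)) = 62790 + (5920 - 2960*sqrt(6)) = 68710 - 2960*sqrt(6)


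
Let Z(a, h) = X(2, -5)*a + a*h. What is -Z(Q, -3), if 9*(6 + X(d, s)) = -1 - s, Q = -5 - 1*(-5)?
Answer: 0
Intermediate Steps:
Q = 0 (Q = -5 + 5 = 0)
X(d, s) = -55/9 - s/9 (X(d, s) = -6 + (-1 - s)/9 = -6 + (-1/9 - s/9) = -55/9 - s/9)
Z(a, h) = -50*a/9 + a*h (Z(a, h) = (-55/9 - 1/9*(-5))*a + a*h = (-55/9 + 5/9)*a + a*h = -50*a/9 + a*h)
-Z(Q, -3) = -0*(-50 + 9*(-3))/9 = -0*(-50 - 27)/9 = -0*(-77)/9 = -1*0 = 0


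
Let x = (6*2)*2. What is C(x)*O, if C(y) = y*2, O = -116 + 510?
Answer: 18912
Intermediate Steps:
x = 24 (x = 12*2 = 24)
O = 394
C(y) = 2*y
C(x)*O = (2*24)*394 = 48*394 = 18912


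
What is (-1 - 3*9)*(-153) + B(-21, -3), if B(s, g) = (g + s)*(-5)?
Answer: 4404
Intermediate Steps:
B(s, g) = -5*g - 5*s
(-1 - 3*9)*(-153) + B(-21, -3) = (-1 - 3*9)*(-153) + (-5*(-3) - 5*(-21)) = (-1 - 27)*(-153) + (15 + 105) = -28*(-153) + 120 = 4284 + 120 = 4404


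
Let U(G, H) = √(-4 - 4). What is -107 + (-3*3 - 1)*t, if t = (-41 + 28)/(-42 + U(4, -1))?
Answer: -48766/443 - 65*I*√2/443 ≈ -110.08 - 0.2075*I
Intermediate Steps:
U(G, H) = 2*I*√2 (U(G, H) = √(-8) = 2*I*√2)
t = -13/(-42 + 2*I*√2) (t = (-41 + 28)/(-42 + 2*I*√2) = -13/(-42 + 2*I*√2) ≈ 0.30813 + 0.02075*I)
-107 + (-3*3 - 1)*t = -107 + (-3*3 - 1)*(273/886 + 13*I*√2/886) = -107 + (-9 - 1)*(273/886 + 13*I*√2/886) = -107 - 10*(273/886 + 13*I*√2/886) = -107 + (-1365/443 - 65*I*√2/443) = -48766/443 - 65*I*√2/443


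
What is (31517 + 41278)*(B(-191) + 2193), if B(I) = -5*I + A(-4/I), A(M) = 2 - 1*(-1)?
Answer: 229377045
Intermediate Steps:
A(M) = 3 (A(M) = 2 + 1 = 3)
B(I) = 3 - 5*I (B(I) = -5*I + 3 = 3 - 5*I)
(31517 + 41278)*(B(-191) + 2193) = (31517 + 41278)*((3 - 5*(-191)) + 2193) = 72795*((3 + 955) + 2193) = 72795*(958 + 2193) = 72795*3151 = 229377045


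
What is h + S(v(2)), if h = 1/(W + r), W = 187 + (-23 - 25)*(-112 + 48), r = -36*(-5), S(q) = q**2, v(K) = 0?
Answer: 1/3439 ≈ 0.00029078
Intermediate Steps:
r = 180
W = 3259 (W = 187 - 48*(-64) = 187 + 3072 = 3259)
h = 1/3439 (h = 1/(3259 + 180) = 1/3439 ≈ 0.00029078)
h + S(v(2)) = 1/3439 + 0**2 = 1/3439 + 0 = 1/3439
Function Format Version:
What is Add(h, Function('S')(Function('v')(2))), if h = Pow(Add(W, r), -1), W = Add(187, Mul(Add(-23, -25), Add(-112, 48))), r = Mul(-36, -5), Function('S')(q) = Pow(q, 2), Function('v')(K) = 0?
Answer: Rational(1, 3439) ≈ 0.00029078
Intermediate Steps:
r = 180
W = 3259 (W = Add(187, Mul(-48, -64)) = Add(187, 3072) = 3259)
h = Rational(1, 3439) (h = Pow(Add(3259, 180), -1) = Pow(3439, -1) = Rational(1, 3439) ≈ 0.00029078)
Add(h, Function('S')(Function('v')(2))) = Add(Rational(1, 3439), Pow(0, 2)) = Add(Rational(1, 3439), 0) = Rational(1, 3439)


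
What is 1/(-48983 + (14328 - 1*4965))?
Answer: -1/39620 ≈ -2.5240e-5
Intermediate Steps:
1/(-48983 + (14328 - 1*4965)) = 1/(-48983 + (14328 - 4965)) = 1/(-48983 + 9363) = 1/(-39620) = -1/39620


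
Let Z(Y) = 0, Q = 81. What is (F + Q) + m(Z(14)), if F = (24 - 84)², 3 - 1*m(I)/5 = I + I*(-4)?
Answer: 3696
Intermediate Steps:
m(I) = 15 + 15*I (m(I) = 15 - 5*(I + I*(-4)) = 15 - 5*(I - 4*I) = 15 - (-15)*I = 15 + 15*I)
F = 3600 (F = (-60)² = 3600)
(F + Q) + m(Z(14)) = (3600 + 81) + (15 + 15*0) = 3681 + (15 + 0) = 3681 + 15 = 3696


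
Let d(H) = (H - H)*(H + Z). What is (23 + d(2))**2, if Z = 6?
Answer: 529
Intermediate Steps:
d(H) = 0 (d(H) = (H - H)*(H + 6) = 0*(6 + H) = 0)
(23 + d(2))**2 = (23 + 0)**2 = 23**2 = 529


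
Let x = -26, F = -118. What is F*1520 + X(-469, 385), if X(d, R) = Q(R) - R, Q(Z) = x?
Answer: -179771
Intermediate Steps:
Q(Z) = -26
X(d, R) = -26 - R
F*1520 + X(-469, 385) = -118*1520 + (-26 - 1*385) = -179360 + (-26 - 385) = -179360 - 411 = -179771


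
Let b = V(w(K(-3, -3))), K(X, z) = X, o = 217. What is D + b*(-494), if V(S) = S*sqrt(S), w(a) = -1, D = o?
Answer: 217 + 494*I ≈ 217.0 + 494.0*I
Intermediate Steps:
D = 217
V(S) = S**(3/2)
b = -I (b = (-1)**(3/2) = -I ≈ -1.0*I)
D + b*(-494) = 217 - I*(-494) = 217 + 494*I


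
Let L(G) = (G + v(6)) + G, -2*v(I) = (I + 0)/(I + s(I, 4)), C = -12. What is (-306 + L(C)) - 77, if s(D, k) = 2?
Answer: -3259/8 ≈ -407.38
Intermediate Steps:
v(I) = -I/(2*(2 + I)) (v(I) = -(I + 0)/(2*(I + 2)) = -I/(2*(2 + I)))
L(G) = -3/8 + 2*G (L(G) = (G - 1*6/(4 + 2*6)) + G = (G - 1*6/(4 + 12)) + G = (G - 1*6/16) + G = (G - 1*6*1/16) + G = (G - 3/8) + G = (-3/8 + G) + G = -3/8 + 2*G)
(-306 + L(C)) - 77 = (-306 + (-3/8 + 2*(-12))) - 77 = (-306 + (-3/8 - 24)) - 77 = (-306 - 195/8) - 77 = -2643/8 - 77 = -3259/8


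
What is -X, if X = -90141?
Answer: 90141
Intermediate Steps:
-X = -1*(-90141) = 90141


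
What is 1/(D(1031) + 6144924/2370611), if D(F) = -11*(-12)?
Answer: 2370611/319065576 ≈ 0.0074299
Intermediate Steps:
D(F) = 132
1/(D(1031) + 6144924/2370611) = 1/(132 + 6144924/2370611) = 1/(319065576/2370611) = 2370611/319065576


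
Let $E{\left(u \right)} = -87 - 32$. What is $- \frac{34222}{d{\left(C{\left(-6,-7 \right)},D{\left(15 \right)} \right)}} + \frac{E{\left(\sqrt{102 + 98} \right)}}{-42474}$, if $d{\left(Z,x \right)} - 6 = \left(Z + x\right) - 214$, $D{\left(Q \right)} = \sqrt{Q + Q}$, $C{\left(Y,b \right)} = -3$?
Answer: $\frac{306703337537}{1889710734} + \frac{34222 \sqrt{30}}{44491} \approx 166.51$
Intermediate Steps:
$D{\left(Q \right)} = \sqrt{2} \sqrt{Q}$ ($D{\left(Q \right)} = \sqrt{2 Q} = \sqrt{2} \sqrt{Q}$)
$E{\left(u \right)} = -119$
$d{\left(Z,x \right)} = -208 + Z + x$ ($d{\left(Z,x \right)} = 6 - \left(214 - Z - x\right) = 6 + \left(-214 + Z + x\right) = -208 + Z + x$)
$- \frac{34222}{d{\left(C{\left(-6,-7 \right)},D{\left(15 \right)} \right)}} + \frac{E{\left(\sqrt{102 + 98} \right)}}{-42474} = - \frac{34222}{-208 - 3 + \sqrt{2} \sqrt{15}} - \frac{119}{-42474} = - \frac{34222}{-208 - 3 + \sqrt{30}} - - \frac{119}{42474} = - \frac{34222}{-211 + \sqrt{30}} + \frac{119}{42474} = \frac{119}{42474} - \frac{34222}{-211 + \sqrt{30}}$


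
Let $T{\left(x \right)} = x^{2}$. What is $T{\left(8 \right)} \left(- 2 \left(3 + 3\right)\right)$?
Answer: $-768$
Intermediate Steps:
$T{\left(8 \right)} \left(- 2 \left(3 + 3\right)\right) = 8^{2} \left(- 2 \left(3 + 3\right)\right) = 64 \left(\left(-2\right) 6\right) = 64 \left(-12\right) = -768$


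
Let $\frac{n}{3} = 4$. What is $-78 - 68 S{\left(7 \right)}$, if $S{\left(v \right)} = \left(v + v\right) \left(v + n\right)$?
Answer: $-18166$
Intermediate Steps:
$n = 12$ ($n = 3 \cdot 4 = 12$)
$S{\left(v \right)} = 2 v \left(12 + v\right)$ ($S{\left(v \right)} = \left(v + v\right) \left(v + 12\right) = 2 v \left(12 + v\right)$)
$-78 - 68 S{\left(7 \right)} = -78 - 68 \cdot 2 \cdot 7 \left(12 + 7\right) = -78 - 68 \cdot 2 \cdot 7 \cdot 19 = -78 - 18088 = -18166$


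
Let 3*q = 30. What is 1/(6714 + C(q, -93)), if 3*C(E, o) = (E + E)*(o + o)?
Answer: 1/5474 ≈ 0.00018268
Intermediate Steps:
q = 10 (q = (⅓)*30 = 10)
C(E, o) = 4*E*o/3 (C(E, o) = ((E + E)*(o + o))/3 = ((2*E)*(2*o))/3 = (4*E*o)/3 = 4*E*o/3)
1/(6714 + C(q, -93)) = 1/(6714 + (4/3)*10*(-93)) = 1/(6714 - 1240) = 1/5474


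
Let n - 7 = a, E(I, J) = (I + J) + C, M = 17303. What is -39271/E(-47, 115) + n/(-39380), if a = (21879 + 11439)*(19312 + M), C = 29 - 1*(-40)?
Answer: -15334370639/490460 ≈ -31265.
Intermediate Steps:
C = 69 (C = 29 + 40 = 69)
E(I, J) = 69 + I + J (E(I, J) = (I + J) + 69 = 69 + I + J)
a = 1219938570 (a = (21879 + 11439)*(19312 + 17303) = 33318*36615 = 1219938570)
n = 1219938577 (n = 7 + 1219938570 = 1219938577)
-39271/E(-47, 115) + n/(-39380) = -39271/(69 - 47 + 115) + 1219938577/(-39380) = -39271/137 + 1219938577*(-1/39380) = -39271*1/137 - 110903507/3580 = -39271/137 - 110903507/3580 = -15334370639/490460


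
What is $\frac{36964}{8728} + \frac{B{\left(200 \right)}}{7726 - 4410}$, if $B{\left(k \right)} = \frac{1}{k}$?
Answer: $\frac{3064316691}{723551200} \approx 4.2351$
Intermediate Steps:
$\frac{36964}{8728} + \frac{B{\left(200 \right)}}{7726 - 4410} = \frac{36964}{8728} + \frac{1}{200 \left(7726 - 4410\right)} = 36964 \cdot \frac{1}{8728} + \frac{1}{200 \cdot 3316} = \frac{9241}{2182} + \frac{1}{200} \cdot \frac{1}{3316} = \frac{9241}{2182} + \frac{1}{663200} = \frac{3064316691}{723551200}$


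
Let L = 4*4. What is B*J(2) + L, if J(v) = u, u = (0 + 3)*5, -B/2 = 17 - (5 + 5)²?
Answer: 2506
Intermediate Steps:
B = 166 (B = -2*(17 - (5 + 5)²) = -2*(17 - 1*10²) = -2*(17 - 1*100) = -2*(17 - 100) = -2*(-83) = 166)
L = 16
u = 15 (u = 3*5 = 15)
J(v) = 15
B*J(2) + L = 166*15 + 16 = 2490 + 16 = 2506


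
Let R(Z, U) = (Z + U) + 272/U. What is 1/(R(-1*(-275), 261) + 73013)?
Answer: 261/19196561 ≈ 1.3596e-5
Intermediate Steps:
R(Z, U) = U + Z + 272/U (R(Z, U) = (U + Z) + 272/U = U + Z + 272/U)
1/(R(-1*(-275), 261) + 73013) = 1/((261 - 1*(-275) + 272/261) + 73013) = 1/((261 + 275 + 272*(1/261)) + 73013) = 1/((261 + 275 + 272/261) + 73013) = 1/(140168/261 + 73013) = 1/(19196561/261) = 261/19196561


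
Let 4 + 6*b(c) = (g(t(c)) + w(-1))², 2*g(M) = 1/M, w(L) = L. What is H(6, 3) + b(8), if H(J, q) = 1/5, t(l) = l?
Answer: -2459/7680 ≈ -0.32018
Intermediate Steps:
g(M) = 1/(2*M) (g(M) = (1/M)/2 = 1/(2*M))
H(J, q) = ⅕
b(c) = -⅔ + (-1 + 1/(2*c))²/6 (b(c) = -⅔ + (1/(2*c) - 1)²/6 = -⅔ + (-1 + 1/(2*c))²/6)
H(6, 3) + b(8) = ⅕ + (1/24)*(1 - 12*8² - 4*8)/8² = ⅕ + (1/24)*(1/64)*(1 - 12*64 - 32) = ⅕ + (1/24)*(1/64)*(1 - 768 - 32) = ⅕ + (1/24)*(1/64)*(-799) = ⅕ - 799/1536 = -2459/7680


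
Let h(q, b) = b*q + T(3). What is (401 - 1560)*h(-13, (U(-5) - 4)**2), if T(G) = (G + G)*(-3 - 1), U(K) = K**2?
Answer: 6672363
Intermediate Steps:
T(G) = -8*G (T(G) = (2*G)*(-4) = -8*G)
h(q, b) = -24 + b*q (h(q, b) = b*q - 8*3 = b*q - 24 = -24 + b*q)
(401 - 1560)*h(-13, (U(-5) - 4)**2) = (401 - 1560)*(-24 + ((-5)**2 - 4)**2*(-13)) = -1159*(-24 + (25 - 4)**2*(-13)) = -1159*(-24 + 21**2*(-13)) = -1159*(-24 + 441*(-13)) = -1159*(-24 - 5733) = -1159*(-5757) = 6672363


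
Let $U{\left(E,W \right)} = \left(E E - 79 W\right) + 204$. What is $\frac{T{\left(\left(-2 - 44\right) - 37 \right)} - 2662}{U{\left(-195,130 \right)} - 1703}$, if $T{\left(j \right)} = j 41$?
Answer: $- \frac{6065}{26256} \approx -0.23099$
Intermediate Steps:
$T{\left(j \right)} = 41 j$
$U{\left(E,W \right)} = 204 + E^{2} - 79 W$ ($U{\left(E,W \right)} = \left(E^{2} - 79 W\right) + 204 = 204 + E^{2} - 79 W$)
$\frac{T{\left(\left(-2 - 44\right) - 37 \right)} - 2662}{U{\left(-195,130 \right)} - 1703} = \frac{41 \left(\left(-2 - 44\right) - 37\right) - 2662}{\left(204 + \left(-195\right)^{2} - 10270\right) - 1703} = \frac{41 \left(-46 - 37\right) - 2662}{\left(204 + 38025 - 10270\right) - 1703} = \frac{41 \left(-83\right) - 2662}{27959 - 1703} = \frac{-3403 - 2662}{26256} = \left(-6065\right) \frac{1}{26256} = - \frac{6065}{26256}$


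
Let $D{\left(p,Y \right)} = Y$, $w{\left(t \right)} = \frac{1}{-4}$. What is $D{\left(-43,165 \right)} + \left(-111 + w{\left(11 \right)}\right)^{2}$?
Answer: $\frac{200665}{16} \approx 12542.0$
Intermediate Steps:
$w{\left(t \right)} = - \frac{1}{4}$
$D{\left(-43,165 \right)} + \left(-111 + w{\left(11 \right)}\right)^{2} = 165 + \left(-111 - \frac{1}{4}\right)^{2} = 165 + \left(- \frac{445}{4}\right)^{2} = 165 + \frac{198025}{16} = \frac{200665}{16}$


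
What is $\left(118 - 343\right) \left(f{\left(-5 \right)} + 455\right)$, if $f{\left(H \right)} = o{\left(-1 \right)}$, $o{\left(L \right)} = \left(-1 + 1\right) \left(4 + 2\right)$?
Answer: $-102375$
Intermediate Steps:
$o{\left(L \right)} = 0$ ($o{\left(L \right)} = 0 \cdot 6 = 0$)
$f{\left(H \right)} = 0$
$\left(118 - 343\right) \left(f{\left(-5 \right)} + 455\right) = \left(118 - 343\right) \left(0 + 455\right) = \left(-225\right) 455 = -102375$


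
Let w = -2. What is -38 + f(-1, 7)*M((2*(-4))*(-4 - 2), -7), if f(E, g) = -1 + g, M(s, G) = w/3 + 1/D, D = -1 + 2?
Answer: -36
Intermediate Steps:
D = 1
M(s, G) = ⅓ (M(s, G) = -2/3 + 1/1 = -2*⅓ + 1*1 = -⅔ + 1 = ⅓)
-38 + f(-1, 7)*M((2*(-4))*(-4 - 2), -7) = -38 + (-1 + 7)*(⅓) = -38 + 6*(⅓) = -38 + 2 = -36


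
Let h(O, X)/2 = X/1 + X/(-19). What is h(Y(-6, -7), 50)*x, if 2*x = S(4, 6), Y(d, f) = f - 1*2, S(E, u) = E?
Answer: 3600/19 ≈ 189.47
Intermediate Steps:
Y(d, f) = -2 + f (Y(d, f) = f - 2 = -2 + f)
x = 2 (x = (1/2)*4 = 2)
h(O, X) = 36*X/19 (h(O, X) = 2*(X/1 + X/(-19)) = 2*(X*1 + X*(-1/19)) = 2*(X - X/19) = 2*(18*X/19) = 36*X/19)
h(Y(-6, -7), 50)*x = ((36/19)*50)*2 = (1800/19)*2 = 3600/19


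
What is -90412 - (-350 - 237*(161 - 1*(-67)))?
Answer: -36026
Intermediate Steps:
-90412 - (-350 - 237*(161 - 1*(-67))) = -90412 - (-350 - 237*(161 + 67)) = -90412 - (-350 - 237*228) = -90412 - (-350 - 54036) = -90412 - 1*(-54386) = -90412 + 54386 = -36026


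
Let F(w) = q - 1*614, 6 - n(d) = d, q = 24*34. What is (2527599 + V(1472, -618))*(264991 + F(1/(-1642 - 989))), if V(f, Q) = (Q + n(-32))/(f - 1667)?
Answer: 26141791665061/39 ≈ 6.7030e+11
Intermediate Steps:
q = 816
n(d) = 6 - d
V(f, Q) = (38 + Q)/(-1667 + f) (V(f, Q) = (Q + (6 - 1*(-32)))/(f - 1667) = (Q + (6 + 32))/(-1667 + f) = (Q + 38)/(-1667 + f) = (38 + Q)/(-1667 + f))
F(w) = 202 (F(w) = 816 - 1*614 = 816 - 614 = 202)
(2527599 + V(1472, -618))*(264991 + F(1/(-1642 - 989))) = (2527599 + (38 - 618)/(-1667 + 1472))*(264991 + 202) = (2527599 - 580/(-195))*265193 = (2527599 - 1/195*(-580))*265193 = (2527599 + 116/39)*265193 = (98576477/39)*265193 = 26141791665061/39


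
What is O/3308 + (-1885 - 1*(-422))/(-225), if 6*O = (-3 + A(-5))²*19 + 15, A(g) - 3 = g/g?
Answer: 4840879/744300 ≈ 6.5039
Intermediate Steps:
A(g) = 4 (A(g) = 3 + g/g = 3 + 1 = 4)
O = 17/3 (O = ((-3 + 4)²*19 + 15)/6 = (1²*19 + 15)/6 = (1*19 + 15)/6 = (19 + 15)/6 = (⅙)*34 = 17/3 ≈ 5.6667)
O/3308 + (-1885 - 1*(-422))/(-225) = (17/3)/3308 + (-1885 - 1*(-422))/(-225) = (17/3)*(1/3308) + (-1885 + 422)*(-1/225) = 17/9924 - 1463*(-1/225) = 17/9924 + 1463/225 = 4840879/744300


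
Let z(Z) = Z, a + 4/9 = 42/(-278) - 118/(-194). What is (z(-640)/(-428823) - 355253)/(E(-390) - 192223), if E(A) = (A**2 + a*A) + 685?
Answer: 2054009072654657/228052128351462 ≈ 9.0067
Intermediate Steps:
a = 1544/121347 (a = -4/9 + (42/(-278) - 118/(-194)) = -4/9 + (42*(-1/278) - 118*(-1/194)) = -4/9 + (-21/139 + 59/97) = -4/9 + 6164/13483 = 1544/121347 ≈ 0.012724)
E(A) = 685 + A**2 + 1544*A/121347 (E(A) = (A**2 + 1544*A/121347) + 685 = 685 + A**2 + 1544*A/121347)
(z(-640)/(-428823) - 355253)/(E(-390) - 192223) = (-640/(-428823) - 355253)/((685 + (-390)**2 + (1544/121347)*(-390)) - 192223) = (-640*(-1/428823) - 355253)/((685 + 152100 - 200720/40449) - 192223) = (640/428823 - 355253)/(6179799745/40449 - 192223) = -152340656579/(428823*(-1595428382/40449)) = -152340656579/428823*(-40449/1595428382) = 2054009072654657/228052128351462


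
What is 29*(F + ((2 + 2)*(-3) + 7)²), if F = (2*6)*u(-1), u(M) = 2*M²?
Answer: 1421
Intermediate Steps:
F = 24 (F = (2*6)*(2*(-1)²) = 12*(2*1) = 12*2 = 24)
29*(F + ((2 + 2)*(-3) + 7)²) = 29*(24 + ((2 + 2)*(-3) + 7)²) = 29*(24 + (4*(-3) + 7)²) = 29*(24 + (-12 + 7)²) = 29*(24 + (-5)²) = 29*(24 + 25) = 29*49 = 1421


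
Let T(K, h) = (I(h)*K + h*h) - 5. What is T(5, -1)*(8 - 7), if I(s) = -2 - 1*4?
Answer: -34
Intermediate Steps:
I(s) = -6 (I(s) = -2 - 4 = -6)
T(K, h) = -5 + h**2 - 6*K (T(K, h) = (-6*K + h*h) - 5 = (-6*K + h**2) - 5 = (h**2 - 6*K) - 5 = -5 + h**2 - 6*K)
T(5, -1)*(8 - 7) = (-5 + (-1)**2 - 6*5)*(8 - 7) = (-5 + 1 - 30)*1 = -34*1 = -34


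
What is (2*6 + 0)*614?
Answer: 7368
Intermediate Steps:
(2*6 + 0)*614 = (12 + 0)*614 = 12*614 = 7368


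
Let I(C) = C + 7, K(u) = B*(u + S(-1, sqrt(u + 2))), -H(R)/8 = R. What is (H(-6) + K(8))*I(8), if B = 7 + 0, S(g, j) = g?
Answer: 1455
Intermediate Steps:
H(R) = -8*R
B = 7
K(u) = -7 + 7*u (K(u) = 7*(u - 1) = 7*(-1 + u) = -7 + 7*u)
I(C) = 7 + C
(H(-6) + K(8))*I(8) = (-8*(-6) + (-7 + 7*8))*(7 + 8) = (48 + (-7 + 56))*15 = (48 + 49)*15 = 97*15 = 1455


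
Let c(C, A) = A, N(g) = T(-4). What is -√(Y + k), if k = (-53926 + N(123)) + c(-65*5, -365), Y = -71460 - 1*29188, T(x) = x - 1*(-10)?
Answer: -I*√154933 ≈ -393.62*I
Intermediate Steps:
T(x) = 10 + x (T(x) = x + 10 = 10 + x)
N(g) = 6 (N(g) = 10 - 4 = 6)
Y = -100648 (Y = -71460 - 29188 = -100648)
k = -54285 (k = (-53926 + 6) - 365 = -53920 - 365 = -54285)
-√(Y + k) = -√(-100648 - 54285) = -√(-154933) = -I*√154933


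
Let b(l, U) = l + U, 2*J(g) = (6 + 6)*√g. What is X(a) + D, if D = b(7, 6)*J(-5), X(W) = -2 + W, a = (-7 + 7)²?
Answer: -2 + 78*I*√5 ≈ -2.0 + 174.41*I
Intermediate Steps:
J(g) = 6*√g (J(g) = ((6 + 6)*√g)/2 = (12*√g)/2 = 6*√g)
a = 0 (a = 0² = 0)
b(l, U) = U + l
D = 78*I*√5 (D = (6 + 7)*(6*√(-5)) = 13*(6*(I*√5)) = 13*(6*I*√5) = 78*I*√5 ≈ 174.41*I)
X(a) + D = (-2 + 0) + 78*I*√5 = -2 + 78*I*√5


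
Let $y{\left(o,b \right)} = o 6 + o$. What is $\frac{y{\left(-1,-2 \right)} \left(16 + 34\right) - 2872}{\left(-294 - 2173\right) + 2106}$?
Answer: $\frac{3222}{361} \approx 8.9252$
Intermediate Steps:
$y{\left(o,b \right)} = 7 o$ ($y{\left(o,b \right)} = 6 o + o = 7 o$)
$\frac{y{\left(-1,-2 \right)} \left(16 + 34\right) - 2872}{\left(-294 - 2173\right) + 2106} = \frac{7 \left(-1\right) \left(16 + 34\right) - 2872}{\left(-294 - 2173\right) + 2106} = \frac{\left(-7\right) 50 - 2872}{-2467 + 2106} = \frac{-350 - 2872}{-361} = \left(-3222\right) \left(- \frac{1}{361}\right) = \frac{3222}{361}$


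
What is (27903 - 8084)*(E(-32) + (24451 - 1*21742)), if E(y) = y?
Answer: 53055463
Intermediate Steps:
(27903 - 8084)*(E(-32) + (24451 - 1*21742)) = (27903 - 8084)*(-32 + (24451 - 1*21742)) = 19819*(-32 + (24451 - 21742)) = 19819*(-32 + 2709) = 19819*2677 = 53055463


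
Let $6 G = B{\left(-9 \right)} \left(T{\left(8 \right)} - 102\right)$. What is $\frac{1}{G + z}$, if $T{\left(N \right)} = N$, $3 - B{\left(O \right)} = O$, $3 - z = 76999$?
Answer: $- \frac{1}{77184} \approx -1.2956 \cdot 10^{-5}$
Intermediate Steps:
$z = -76996$ ($z = 3 - 76999 = -76996$)
$B{\left(O \right)} = 3 - O$
$G = -188$ ($G = \frac{\left(3 - -9\right) \left(8 - 102\right)}{6} = \frac{\left(3 + 9\right) \left(-94\right)}{6} = \frac{12 \left(-94\right)}{6} = \frac{1}{6} \left(-1128\right) = -188$)
$\frac{1}{G + z} = \frac{1}{-188 - 76996} = \frac{1}{-77184} = - \frac{1}{77184}$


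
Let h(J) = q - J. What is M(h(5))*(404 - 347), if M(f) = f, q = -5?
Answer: -570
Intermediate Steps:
h(J) = -5 - J
M(h(5))*(404 - 347) = (-5 - 1*5)*(404 - 347) = (-5 - 5)*57 = -10*57 = -570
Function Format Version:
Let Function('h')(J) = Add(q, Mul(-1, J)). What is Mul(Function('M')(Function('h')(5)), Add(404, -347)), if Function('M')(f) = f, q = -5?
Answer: -570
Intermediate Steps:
Function('h')(J) = Add(-5, Mul(-1, J))
Mul(Function('M')(Function('h')(5)), Add(404, -347)) = Mul(Add(-5, Mul(-1, 5)), Add(404, -347)) = Mul(Add(-5, -5), 57) = Mul(-10, 57) = -570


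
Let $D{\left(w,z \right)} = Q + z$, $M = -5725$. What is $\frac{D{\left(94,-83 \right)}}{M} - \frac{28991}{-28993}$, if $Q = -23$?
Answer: $\frac{169046733}{165984925} \approx 1.0184$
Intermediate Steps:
$D{\left(w,z \right)} = -23 + z$
$\frac{D{\left(94,-83 \right)}}{M} - \frac{28991}{-28993} = \frac{-23 - 83}{-5725} - \frac{28991}{-28993} = \left(-106\right) \left(- \frac{1}{5725}\right) - - \frac{28991}{28993} = \frac{106}{5725} + \frac{28991}{28993} = \frac{169046733}{165984925}$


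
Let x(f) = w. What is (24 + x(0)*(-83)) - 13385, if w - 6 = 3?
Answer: -14108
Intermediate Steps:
w = 9 (w = 6 + 3 = 9)
x(f) = 9
(24 + x(0)*(-83)) - 13385 = (24 + 9*(-83)) - 13385 = (24 - 747) - 13385 = -723 - 13385 = -14108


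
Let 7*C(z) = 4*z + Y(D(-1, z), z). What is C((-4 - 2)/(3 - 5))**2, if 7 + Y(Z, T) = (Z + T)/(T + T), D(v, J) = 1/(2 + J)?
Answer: 6889/11025 ≈ 0.62485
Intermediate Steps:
Y(Z, T) = -7 + (T + Z)/(2*T) (Y(Z, T) = -7 + (Z + T)/(T + T) = -7 + (T + Z)/((2*T)) = -7 + (T + Z)*(1/(2*T)) = -7 + (T + Z)/(2*T))
C(z) = 4*z/7 + (1/(2 + z) - 13*z)/(14*z) (C(z) = (4*z + (1/(2 + z) - 13*z)/(2*z))/7 = 4*z/7 + (1/(2 + z) - 13*z)/(14*z))
C((-4 - 2)/(3 - 5))**2 = ((1 - 26*(-4 - 2)/(3 - 5) + 3*((-4 - 2)/(3 - 5))**2 + 8*((-4 - 2)/(3 - 5))**3)/(14*(((-4 - 2)/(3 - 5)))*(2 + (-4 - 2)/(3 - 5))))**2 = ((1 - (-156)/(-2) + 3*(-6/(-2))**2 + 8*(-6/(-2))**3)/(14*((-6/(-2)))*(2 - 6/(-2))))**2 = ((1 - (-156)*(-1)/2 + 3*(-6*(-1/2))**2 + 8*(-6*(-1/2))**3)/(14*((-6*(-1/2)))*(2 - 6*(-1/2))))**2 = ((1/14)*(1 - 26*3 + 3*3**2 + 8*3**3)/(3*(2 + 3)))**2 = ((1/14)*(1/3)*(1 - 78 + 3*9 + 8*27)/5)**2 = ((1/14)*(1/3)*(1/5)*(1 - 78 + 27 + 216))**2 = ((1/14)*(1/3)*(1/5)*166)**2 = (83/105)**2 = 6889/11025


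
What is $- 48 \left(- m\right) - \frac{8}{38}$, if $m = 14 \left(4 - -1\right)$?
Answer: $\frac{63836}{19} \approx 3359.8$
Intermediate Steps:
$m = 70$ ($m = 14 \left(4 + 1\right) = 14 \cdot 5 = 70$)
$- 48 \left(- m\right) - \frac{8}{38} = - 48 \left(\left(-1\right) 70\right) - \frac{8}{38} = \left(-48\right) \left(-70\right) - \frac{4}{19} = 3360 - \frac{4}{19} = \frac{63836}{19}$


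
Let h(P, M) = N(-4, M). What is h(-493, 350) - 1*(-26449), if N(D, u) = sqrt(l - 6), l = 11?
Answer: 26449 + sqrt(5) ≈ 26451.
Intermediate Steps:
N(D, u) = sqrt(5) (N(D, u) = sqrt(11 - 6) = sqrt(5))
h(P, M) = sqrt(5)
h(-493, 350) - 1*(-26449) = sqrt(5) - 1*(-26449) = sqrt(5) + 26449 = 26449 + sqrt(5)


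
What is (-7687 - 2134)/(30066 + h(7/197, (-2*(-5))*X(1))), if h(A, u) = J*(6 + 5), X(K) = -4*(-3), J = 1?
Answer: -9821/30077 ≈ -0.32653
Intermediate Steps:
X(K) = 12
h(A, u) = 11 (h(A, u) = 1*(6 + 5) = 1*11 = 11)
(-7687 - 2134)/(30066 + h(7/197, (-2*(-5))*X(1))) = (-7687 - 2134)/(30066 + 11) = -9821/30077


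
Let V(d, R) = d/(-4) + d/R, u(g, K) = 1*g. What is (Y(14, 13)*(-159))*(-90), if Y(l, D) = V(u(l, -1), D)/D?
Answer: -450765/169 ≈ -2667.3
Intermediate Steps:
u(g, K) = g
V(d, R) = -d/4 + d/R (V(d, R) = d*(-¼) + d/R = -d/4 + d/R)
Y(l, D) = (-l/4 + l/D)/D
(Y(14, 13)*(-159))*(-90) = (((¼)*14*(4 - 1*13)/13²)*(-159))*(-90) = (((¼)*14*(1/169)*(4 - 13))*(-159))*(-90) = (((¼)*14*(1/169)*(-9))*(-159))*(-90) = -63/338*(-159)*(-90) = (10017/338)*(-90) = -450765/169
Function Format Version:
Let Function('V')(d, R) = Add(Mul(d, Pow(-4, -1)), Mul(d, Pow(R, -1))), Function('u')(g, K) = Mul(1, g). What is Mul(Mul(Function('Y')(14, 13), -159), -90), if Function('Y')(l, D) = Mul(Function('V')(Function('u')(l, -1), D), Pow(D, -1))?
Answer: Rational(-450765, 169) ≈ -2667.3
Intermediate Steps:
Function('u')(g, K) = g
Function('V')(d, R) = Add(Mul(Rational(-1, 4), d), Mul(d, Pow(R, -1))) (Function('V')(d, R) = Add(Mul(d, Rational(-1, 4)), Mul(d, Pow(R, -1))) = Add(Mul(Rational(-1, 4), d), Mul(d, Pow(R, -1))))
Function('Y')(l, D) = Mul(Pow(D, -1), Add(Mul(Rational(-1, 4), l), Mul(l, Pow(D, -1)))) (Function('Y')(l, D) = Mul(Add(Mul(Rational(-1, 4), l), Mul(l, Pow(D, -1))), Pow(D, -1)) = Mul(Pow(D, -1), Add(Mul(Rational(-1, 4), l), Mul(l, Pow(D, -1)))))
Mul(Mul(Function('Y')(14, 13), -159), -90) = Mul(Mul(Mul(Rational(1, 4), 14, Pow(13, -2), Add(4, Mul(-1, 13))), -159), -90) = Mul(Mul(Mul(Rational(1, 4), 14, Rational(1, 169), Add(4, -13)), -159), -90) = Mul(Mul(Mul(Rational(1, 4), 14, Rational(1, 169), -9), -159), -90) = Mul(Mul(Rational(-63, 338), -159), -90) = Mul(Rational(10017, 338), -90) = Rational(-450765, 169)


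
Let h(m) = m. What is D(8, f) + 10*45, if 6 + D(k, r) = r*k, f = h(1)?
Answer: 452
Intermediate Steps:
f = 1
D(k, r) = -6 + k*r (D(k, r) = -6 + r*k = -6 + k*r)
D(8, f) + 10*45 = (-6 + 8*1) + 10*45 = (-6 + 8) + 450 = 2 + 450 = 452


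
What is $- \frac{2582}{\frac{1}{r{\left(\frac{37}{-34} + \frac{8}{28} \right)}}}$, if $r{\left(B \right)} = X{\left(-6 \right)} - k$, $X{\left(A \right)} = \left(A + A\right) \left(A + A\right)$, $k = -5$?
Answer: $-384718$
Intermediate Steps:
$X{\left(A \right)} = 4 A^{2}$ ($X{\left(A \right)} = 2 A 2 A = 4 A^{2}$)
$r{\left(B \right)} = 149$ ($r{\left(B \right)} = 4 \left(-6\right)^{2} - -5 = 4 \cdot 36 + 5 = 144 + 5 = 149$)
$- \frac{2582}{\frac{1}{r{\left(\frac{37}{-34} + \frac{8}{28} \right)}}} = - \frac{2582}{\frac{1}{149}} = - 2582 \frac{1}{\frac{1}{149}} = \left(-2582\right) 149 = -384718$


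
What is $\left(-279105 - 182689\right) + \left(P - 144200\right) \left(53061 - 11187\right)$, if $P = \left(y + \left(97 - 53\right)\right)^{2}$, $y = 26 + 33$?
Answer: $-5594451328$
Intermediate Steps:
$y = 59$
$P = 10609$ ($P = \left(59 + \left(97 - 53\right)\right)^{2} = \left(59 + 44\right)^{2} = 103^{2} = 10609$)
$\left(-279105 - 182689\right) + \left(P - 144200\right) \left(53061 - 11187\right) = \left(-279105 - 182689\right) + \left(10609 - 144200\right) \left(53061 - 11187\right) = -461794 - 5593989534 = -5594451328$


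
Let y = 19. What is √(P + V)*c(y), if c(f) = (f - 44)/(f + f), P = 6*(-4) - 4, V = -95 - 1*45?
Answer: -25*I*√42/19 ≈ -8.5273*I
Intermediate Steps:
V = -140 (V = -95 - 45 = -140)
P = -28 (P = -24 - 4 = -28)
c(f) = (-44 + f)/(2*f) (c(f) = (-44 + f)/((2*f)) = (-44 + f)*(1/(2*f)) = (-44 + f)/(2*f))
√(P + V)*c(y) = √(-28 - 140)*((½)*(-44 + 19)/19) = √(-168)*((½)*(1/19)*(-25)) = (2*I*√42)*(-25/38) = -25*I*√42/19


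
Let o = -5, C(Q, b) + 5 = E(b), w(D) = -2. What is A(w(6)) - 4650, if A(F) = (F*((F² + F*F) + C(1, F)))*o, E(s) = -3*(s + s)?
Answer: -4500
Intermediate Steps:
E(s) = -6*s
C(Q, b) = -5 - 6*b
A(F) = -5*F*(-5 - 6*F + 2*F²) (A(F) = (F*((F² + F*F) + (-5 - 6*F)))*(-5) = (F*((F² + F²) + (-5 - 6*F)))*(-5) = (F*(2*F² + (-5 - 6*F)))*(-5) = (F*(-5 - 6*F + 2*F²))*(-5) = -5*F*(-5 - 6*F + 2*F²))
A(w(6)) - 4650 = 5*(-2)*(5 - 2*(-2)² + 6*(-2)) - 4650 = 5*(-2)*(5 - 2*4 - 12) - 4650 = 5*(-2)*(5 - 8 - 12) - 4650 = 5*(-2)*(-15) - 4650 = 150 - 4650 = -4500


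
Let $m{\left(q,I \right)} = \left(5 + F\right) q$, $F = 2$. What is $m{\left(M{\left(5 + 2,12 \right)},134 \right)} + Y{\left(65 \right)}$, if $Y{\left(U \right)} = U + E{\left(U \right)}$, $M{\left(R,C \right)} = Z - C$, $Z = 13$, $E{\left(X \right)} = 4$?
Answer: $76$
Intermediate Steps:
$M{\left(R,C \right)} = 13 - C$
$Y{\left(U \right)} = 4 + U$ ($Y{\left(U \right)} = U + 4 = 4 + U$)
$m{\left(q,I \right)} = 7 q$ ($m{\left(q,I \right)} = \left(5 + 2\right) q = 7 q$)
$m{\left(M{\left(5 + 2,12 \right)},134 \right)} + Y{\left(65 \right)} = 7 \left(13 - 12\right) + \left(4 + 65\right) = 7 \left(13 - 12\right) + 69 = 7 \cdot 1 + 69 = 7 + 69 = 76$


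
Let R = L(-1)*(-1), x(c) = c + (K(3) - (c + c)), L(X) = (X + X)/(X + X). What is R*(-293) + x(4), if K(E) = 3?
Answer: 292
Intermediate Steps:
L(X) = 1 (L(X) = (2*X)/((2*X)) = (2*X)*(1/(2*X)) = 1)
x(c) = 3 - c (x(c) = c + (3 - (c + c)) = c + (3 - 2*c) = 3 - c)
R = -1 (R = 1*(-1) = -1)
R*(-293) + x(4) = -1*(-293) + (3 - 1*4) = 293 + (3 - 4) = 293 - 1 = 292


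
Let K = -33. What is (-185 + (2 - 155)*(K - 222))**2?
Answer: 1507768900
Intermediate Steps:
(-185 + (2 - 155)*(K - 222))**2 = (-185 + (2 - 155)*(-33 - 222))**2 = (-185 - 153*(-255))**2 = (-185 + 39015)**2 = 38830**2 = 1507768900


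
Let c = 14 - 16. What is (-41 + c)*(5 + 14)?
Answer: -817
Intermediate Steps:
c = -2
(-41 + c)*(5 + 14) = (-41 - 2)*(5 + 14) = -43*19 = -817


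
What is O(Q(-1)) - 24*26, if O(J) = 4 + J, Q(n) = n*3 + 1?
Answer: -622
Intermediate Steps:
Q(n) = 1 + 3*n (Q(n) = 3*n + 1 = 1 + 3*n)
O(Q(-1)) - 24*26 = (4 + (1 + 3*(-1))) - 24*26 = (4 + (1 - 3)) - 624 = (4 - 2) - 624 = 2 - 624 = -622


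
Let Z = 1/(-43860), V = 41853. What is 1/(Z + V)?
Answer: 43860/1835672579 ≈ 2.3893e-5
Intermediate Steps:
Z = -1/43860 ≈ -2.2800e-5
1/(Z + V) = 1/(-1/43860 + 41853) = 1/(1835672579/43860) = 43860/1835672579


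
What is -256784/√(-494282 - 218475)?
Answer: 256784*I*√712757/712757 ≈ 304.16*I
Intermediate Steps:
-256784/√(-494282 - 218475) = -256784*(-I*√712757/712757) = -(-256784)*I*√712757/712757 = 256784*I*√712757/712757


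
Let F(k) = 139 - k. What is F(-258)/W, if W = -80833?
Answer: -397/80833 ≈ -0.0049114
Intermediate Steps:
F(-258)/W = (139 - 1*(-258))/(-80833) = (139 + 258)*(-1/80833) = 397*(-1/80833) = -397/80833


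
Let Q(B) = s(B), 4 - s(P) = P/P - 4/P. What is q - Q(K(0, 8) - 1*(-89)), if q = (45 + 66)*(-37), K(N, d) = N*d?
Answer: -365794/89 ≈ -4110.0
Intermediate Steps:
s(P) = 3 + 4/P (s(P) = 4 - (P/P - 4/P) = 4 - (1 - 4/P) = 4 + (-1 + 4/P) = 3 + 4/P)
Q(B) = 3 + 4/B
q = -4107 (q = 111*(-37) = -4107)
q - Q(K(0, 8) - 1*(-89)) = -4107 - (3 + 4/(0*8 - 1*(-89))) = -4107 - (3 + 4/(0 + 89)) = -4107 - (3 + 4/89) = -4107 - 1*271/89 = -4107 - 271/89 = -365794/89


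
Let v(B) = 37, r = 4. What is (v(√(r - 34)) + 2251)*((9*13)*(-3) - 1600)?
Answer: -4463888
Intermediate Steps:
(v(√(r - 34)) + 2251)*((9*13)*(-3) - 1600) = (37 + 2251)*((9*13)*(-3) - 1600) = 2288*(117*(-3) - 1600) = 2288*(-351 - 1600) = 2288*(-1951) = -4463888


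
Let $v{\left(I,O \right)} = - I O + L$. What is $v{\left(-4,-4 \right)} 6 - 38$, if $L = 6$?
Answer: $-98$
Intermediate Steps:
$v{\left(I,O \right)} = 6 - I O$ ($v{\left(I,O \right)} = - I O + 6 = 6 - I O$)
$v{\left(-4,-4 \right)} 6 - 38 = \left(6 - \left(-4\right) \left(-4\right)\right) 6 - 38 = \left(6 - 16\right) 6 - 38 = \left(-10\right) 6 - 38 = -60 - 38 = -98$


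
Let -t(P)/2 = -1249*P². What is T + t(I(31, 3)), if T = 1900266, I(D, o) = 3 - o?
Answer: 1900266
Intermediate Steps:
t(P) = 2498*P² (t(P) = -(-2498)*P² = 2498*P²)
T + t(I(31, 3)) = 1900266 + 2498*(3 - 1*3)² = 1900266 + 2498*(3 - 3)² = 1900266 + 2498*0² = 1900266 + 2498*0 = 1900266 + 0 = 1900266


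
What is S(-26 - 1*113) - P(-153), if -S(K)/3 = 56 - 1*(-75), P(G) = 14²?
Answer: -589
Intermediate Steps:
P(G) = 196
S(K) = -393 (S(K) = -3*(56 - 1*(-75)) = -3*(56 + 75) = -3*131 = -393)
S(-26 - 1*113) - P(-153) = -393 - 1*196 = -393 - 196 = -589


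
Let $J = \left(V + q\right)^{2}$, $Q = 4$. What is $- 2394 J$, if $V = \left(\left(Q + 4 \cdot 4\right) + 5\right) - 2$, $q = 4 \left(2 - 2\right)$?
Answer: $-1266426$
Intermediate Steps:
$q = 0$ ($q = 4 \cdot 0 = 0$)
$V = 23$ ($V = \left(\left(4 + 4 \cdot 4\right) + 5\right) - 2 = \left(\left(4 + 16\right) + 5\right) - 2 = \left(20 + 5\right) - 2 = 25 - 2 = 23$)
$J = 529$ ($J = \left(23 + 0\right)^{2} = 23^{2} = 529$)
$- 2394 J = \left(-2394\right) 529 = -1266426$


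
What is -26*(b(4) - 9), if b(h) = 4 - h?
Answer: 234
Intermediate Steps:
-26*(b(4) - 9) = -26*((4 - 1*4) - 9) = -26*((4 - 4) - 9) = -26*(0 - 9) = -26*(-9) = 234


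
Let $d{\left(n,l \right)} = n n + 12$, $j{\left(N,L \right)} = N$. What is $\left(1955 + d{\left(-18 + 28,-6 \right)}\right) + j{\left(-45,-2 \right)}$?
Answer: $2022$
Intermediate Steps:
$d{\left(n,l \right)} = 12 + n^{2}$ ($d{\left(n,l \right)} = n^{2} + 12 = 12 + n^{2}$)
$\left(1955 + d{\left(-18 + 28,-6 \right)}\right) + j{\left(-45,-2 \right)} = \left(1955 + \left(12 + \left(-18 + 28\right)^{2}\right)\right) - 45 = \left(1955 + \left(12 + 10^{2}\right)\right) - 45 = \left(1955 + \left(12 + 100\right)\right) - 45 = \left(1955 + 112\right) - 45 = 2067 - 45 = 2022$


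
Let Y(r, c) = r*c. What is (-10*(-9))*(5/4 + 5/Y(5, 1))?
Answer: 405/2 ≈ 202.50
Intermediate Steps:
Y(r, c) = c*r
(-10*(-9))*(5/4 + 5/Y(5, 1)) = (-10*(-9))*(5/4 + 5/((1*5))) = 90*(5*(1/4) + 5/5) = 90*(5/4 + 5*(1/5)) = 90*(5/4 + 1) = 90*(9/4) = 405/2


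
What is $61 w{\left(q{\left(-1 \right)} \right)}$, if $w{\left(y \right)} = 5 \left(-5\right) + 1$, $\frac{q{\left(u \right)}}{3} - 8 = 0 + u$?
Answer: $-1464$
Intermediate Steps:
$q{\left(u \right)} = 24 + 3 u$ ($q{\left(u \right)} = 24 + 3 \left(0 + u\right) = 24 + 3 u$)
$w{\left(y \right)} = -24$ ($w{\left(y \right)} = -25 + 1 = -24$)
$61 w{\left(q{\left(-1 \right)} \right)} = 61 \left(-24\right) = -1464$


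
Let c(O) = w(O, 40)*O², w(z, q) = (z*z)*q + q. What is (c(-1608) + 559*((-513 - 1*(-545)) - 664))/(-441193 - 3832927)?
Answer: -33428304488639/534265 ≈ -6.2569e+7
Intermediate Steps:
w(z, q) = q + q*z² (w(z, q) = z²*q + q = q*z² + q = q + q*z²)
c(O) = O²*(40 + 40*O²) (c(O) = (40*(1 + O²))*O² = (40 + 40*O²)*O² = O²*(40 + 40*O²))
(c(-1608) + 559*((-513 - 1*(-545)) - 664))/(-441193 - 3832927) = (40*(-1608)²*(1 + (-1608)²) + 559*((-513 - 1*(-545)) - 664))/(-441193 - 3832927) = (40*2585664*(1 + 2585664) + 559*((-513 + 545) - 664))/(-4274120) = (40*2585664*2585665 + 559*(32 - 664))*(-1/4274120) = (267426436262400 + 559*(-632))*(-1/4274120) = (267426436262400 - 353288)*(-1/4274120) = 267426435909112*(-1/4274120) = -33428304488639/534265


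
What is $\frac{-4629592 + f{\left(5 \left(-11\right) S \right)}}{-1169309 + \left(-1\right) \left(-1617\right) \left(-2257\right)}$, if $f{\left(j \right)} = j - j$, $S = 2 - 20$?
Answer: $\frac{2314796}{2409439} \approx 0.96072$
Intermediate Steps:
$S = -18$ ($S = 2 - 20 = -18$)
$f{\left(j \right)} = 0$
$\frac{-4629592 + f{\left(5 \left(-11\right) S \right)}}{-1169309 + \left(-1\right) \left(-1617\right) \left(-2257\right)} = \frac{-4629592 + 0}{-1169309 + \left(-1\right) \left(-1617\right) \left(-2257\right)} = - \frac{4629592}{-1169309 + 1617 \left(-2257\right)} = - \frac{4629592}{-1169309 - 3649569} = - \frac{4629592}{-4818878} = \left(-4629592\right) \left(- \frac{1}{4818878}\right) = \frac{2314796}{2409439}$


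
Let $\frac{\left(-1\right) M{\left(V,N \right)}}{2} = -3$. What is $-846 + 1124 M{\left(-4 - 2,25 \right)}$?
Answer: $5898$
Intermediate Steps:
$M{\left(V,N \right)} = 6$ ($M{\left(V,N \right)} = \left(-2\right) \left(-3\right) = 6$)
$-846 + 1124 M{\left(-4 - 2,25 \right)} = -846 + 1124 \cdot 6 = -846 + 6744 = 5898$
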